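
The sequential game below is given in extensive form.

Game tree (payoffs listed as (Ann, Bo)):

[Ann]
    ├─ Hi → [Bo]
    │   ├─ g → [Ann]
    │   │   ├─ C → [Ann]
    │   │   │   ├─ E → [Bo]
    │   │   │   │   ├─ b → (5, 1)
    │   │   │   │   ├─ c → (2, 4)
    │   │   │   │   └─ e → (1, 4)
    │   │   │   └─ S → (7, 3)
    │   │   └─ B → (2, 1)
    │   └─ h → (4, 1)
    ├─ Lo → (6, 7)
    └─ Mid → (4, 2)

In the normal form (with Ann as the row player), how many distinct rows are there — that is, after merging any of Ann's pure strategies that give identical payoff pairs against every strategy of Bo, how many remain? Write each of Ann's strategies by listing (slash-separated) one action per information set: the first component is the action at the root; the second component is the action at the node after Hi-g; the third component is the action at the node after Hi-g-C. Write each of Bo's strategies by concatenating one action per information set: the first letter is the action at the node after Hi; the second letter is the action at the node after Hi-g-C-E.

5

Ann has 12 pure strategies: Hi/C/E, Hi/C/S, Hi/B/E, Hi/B/S, Lo/C/E, Lo/C/S, Lo/B/E, Lo/B/S, Mid/C/E, Mid/C/S, Mid/B/E, Mid/B/S. Columns: gb, gc, ge, hb, hc, he.
{Hi/C/E} → row (5,1) (2,4) (1,4) (4,1) (4,1) (4,1)
{Hi/C/S} → row (7,3) (7,3) (7,3) (4,1) (4,1) (4,1)
{Hi/B/E, Hi/B/S} → row (2,1) (2,1) (2,1) (4,1) (4,1) (4,1)
{Lo/C/E, Lo/C/S, Lo/B/E, Lo/B/S} → row (6,7) (6,7) (6,7) (6,7) (6,7) (6,7)
{Mid/C/E, Mid/C/S, Mid/B/E, Mid/B/S} → row (4,2) (4,2) (4,2) (4,2) (4,2) (4,2)
That's 5 distinct rows out of 12 strategies.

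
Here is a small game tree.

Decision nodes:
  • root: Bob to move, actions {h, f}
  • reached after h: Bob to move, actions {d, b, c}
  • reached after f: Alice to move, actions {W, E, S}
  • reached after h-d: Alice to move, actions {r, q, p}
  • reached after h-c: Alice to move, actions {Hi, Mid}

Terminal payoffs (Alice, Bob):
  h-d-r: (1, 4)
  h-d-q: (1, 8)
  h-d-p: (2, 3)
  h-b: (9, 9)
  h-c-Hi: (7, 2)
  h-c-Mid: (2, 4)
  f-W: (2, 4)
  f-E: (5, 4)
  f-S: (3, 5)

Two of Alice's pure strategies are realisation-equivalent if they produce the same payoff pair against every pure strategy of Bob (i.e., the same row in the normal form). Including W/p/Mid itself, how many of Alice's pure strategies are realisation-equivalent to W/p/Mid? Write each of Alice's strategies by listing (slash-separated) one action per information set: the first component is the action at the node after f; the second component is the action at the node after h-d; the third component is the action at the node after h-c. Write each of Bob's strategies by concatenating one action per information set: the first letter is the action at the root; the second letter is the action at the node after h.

1

Row for W/p/Mid (columns hd, hb, hc, fd, fb, fc): (2,3) (9,9) (2,4) (2,4) (2,4) (2,4).
Every one of Alice's information sets is on the play path for some reply by Bob when Alice follows W/p/Mid.
Changing the action at any of them therefore changes at least one column, so only W/p/Mid itself gives this row.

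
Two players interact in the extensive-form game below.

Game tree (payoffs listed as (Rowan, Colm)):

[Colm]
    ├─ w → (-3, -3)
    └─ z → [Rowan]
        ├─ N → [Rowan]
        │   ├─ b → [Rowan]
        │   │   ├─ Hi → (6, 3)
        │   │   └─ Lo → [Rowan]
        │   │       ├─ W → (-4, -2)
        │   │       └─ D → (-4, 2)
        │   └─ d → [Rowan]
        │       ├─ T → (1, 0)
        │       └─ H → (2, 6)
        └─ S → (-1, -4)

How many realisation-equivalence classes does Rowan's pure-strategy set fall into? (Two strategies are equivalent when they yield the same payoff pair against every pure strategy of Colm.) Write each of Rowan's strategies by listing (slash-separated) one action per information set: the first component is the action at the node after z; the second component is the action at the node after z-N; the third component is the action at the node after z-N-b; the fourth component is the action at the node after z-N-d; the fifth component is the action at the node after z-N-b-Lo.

Rowan has 32 pure strategies: N/b/Hi/T/W, N/b/Hi/T/D, N/b/Hi/H/W, N/b/Hi/H/D, N/b/Lo/T/W, N/b/Lo/T/D, N/b/Lo/H/W, N/b/Lo/H/D, N/d/Hi/T/W, N/d/Hi/T/D, N/d/Hi/H/W, N/d/Hi/H/D, N/d/Lo/T/W, N/d/Lo/T/D, N/d/Lo/H/W, N/d/Lo/H/D, S/b/Hi/T/W, S/b/Hi/T/D, S/b/Hi/H/W, S/b/Hi/H/D, S/b/Lo/T/W, S/b/Lo/T/D, S/b/Lo/H/W, S/b/Lo/H/D, S/d/Hi/T/W, S/d/Hi/T/D, S/d/Hi/H/W, S/d/Hi/H/D, S/d/Lo/T/W, S/d/Lo/T/D, S/d/Lo/H/W, S/d/Lo/H/D. Columns: w, z.
{N/b/Hi/T/W, N/b/Hi/T/D, N/b/Hi/H/W, N/b/Hi/H/D} → row (-3,-3) (6,3)
{N/b/Lo/T/W, N/b/Lo/H/W} → row (-3,-3) (-4,-2)
{N/b/Lo/T/D, N/b/Lo/H/D} → row (-3,-3) (-4,2)
{N/d/Hi/T/W, N/d/Hi/T/D, N/d/Lo/T/W, N/d/Lo/T/D} → row (-3,-3) (1,0)
{N/d/Hi/H/W, N/d/Hi/H/D, N/d/Lo/H/W, N/d/Lo/H/D} → row (-3,-3) (2,6)
{S/b/Hi/T/W, S/b/Hi/T/D, S/b/Hi/H/W, S/b/Hi/H/D, S/b/Lo/T/W, S/b/Lo/T/D, S/b/Lo/H/W, S/b/Lo/H/D, S/d/Hi/T/W, S/d/Hi/T/D, S/d/Hi/H/W, S/d/Hi/H/D, S/d/Lo/T/W, S/d/Lo/T/D, S/d/Lo/H/W, S/d/Lo/H/D} → row (-3,-3) (-1,-4)
That's 6 distinct rows out of 32 strategies.

6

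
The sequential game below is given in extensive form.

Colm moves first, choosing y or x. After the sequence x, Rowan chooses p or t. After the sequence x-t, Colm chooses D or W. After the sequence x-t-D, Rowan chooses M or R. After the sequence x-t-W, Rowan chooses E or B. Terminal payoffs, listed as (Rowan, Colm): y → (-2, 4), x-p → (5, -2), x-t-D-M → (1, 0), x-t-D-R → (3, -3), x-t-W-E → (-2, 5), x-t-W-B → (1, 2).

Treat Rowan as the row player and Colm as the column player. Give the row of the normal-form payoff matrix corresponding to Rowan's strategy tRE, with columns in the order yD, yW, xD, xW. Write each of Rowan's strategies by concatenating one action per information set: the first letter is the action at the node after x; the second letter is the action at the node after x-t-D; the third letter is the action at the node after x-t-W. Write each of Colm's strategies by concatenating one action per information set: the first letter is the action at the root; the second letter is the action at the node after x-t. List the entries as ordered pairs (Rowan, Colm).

vs yD: Colm plays y → (-2, 4)
vs yW: Colm plays y → (-2, 4)
vs xD: Colm plays x → Rowan plays t at [x] → Colm plays D at [x-t] → Rowan plays R at [x-t-D] → (3, -3)
vs xW: Colm plays x → Rowan plays t at [x] → Colm plays W at [x-t] → Rowan plays E at [x-t-W] → (-2, 5)

(-2,4) (-2,4) (3,-3) (-2,5)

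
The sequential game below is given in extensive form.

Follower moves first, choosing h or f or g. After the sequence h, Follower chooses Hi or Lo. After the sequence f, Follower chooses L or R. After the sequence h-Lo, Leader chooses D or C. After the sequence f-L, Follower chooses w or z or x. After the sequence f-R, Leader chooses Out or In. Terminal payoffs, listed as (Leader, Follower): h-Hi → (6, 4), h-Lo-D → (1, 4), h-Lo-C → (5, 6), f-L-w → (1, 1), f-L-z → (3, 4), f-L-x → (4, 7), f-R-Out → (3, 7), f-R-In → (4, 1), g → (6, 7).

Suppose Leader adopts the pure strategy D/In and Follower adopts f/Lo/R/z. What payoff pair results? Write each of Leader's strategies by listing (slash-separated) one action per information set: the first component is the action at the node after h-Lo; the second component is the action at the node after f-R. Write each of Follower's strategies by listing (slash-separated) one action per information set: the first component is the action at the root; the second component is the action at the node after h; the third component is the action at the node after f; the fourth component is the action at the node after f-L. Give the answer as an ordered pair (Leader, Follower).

(4, 1)

Trace the play path from the root:
  Follower plays f
  Follower plays R at [f]
  Leader plays In at [f-R]
→ terminal payoff (4, 1).
(Leader's choice at the node after h-Lo is never reached on this path, so it doesn't affect the outcome.)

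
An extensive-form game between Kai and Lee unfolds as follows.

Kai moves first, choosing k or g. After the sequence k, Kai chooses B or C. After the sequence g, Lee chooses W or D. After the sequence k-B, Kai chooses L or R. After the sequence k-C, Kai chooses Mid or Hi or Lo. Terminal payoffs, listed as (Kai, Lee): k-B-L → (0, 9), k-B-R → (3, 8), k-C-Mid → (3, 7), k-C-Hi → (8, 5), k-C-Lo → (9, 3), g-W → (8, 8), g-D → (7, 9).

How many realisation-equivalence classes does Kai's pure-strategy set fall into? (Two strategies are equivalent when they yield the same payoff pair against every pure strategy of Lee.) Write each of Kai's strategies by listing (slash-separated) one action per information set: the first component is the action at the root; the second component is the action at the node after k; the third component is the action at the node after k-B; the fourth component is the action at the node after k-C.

6

Kai has 24 pure strategies: k/B/L/Mid, k/B/L/Hi, k/B/L/Lo, k/B/R/Mid, k/B/R/Hi, k/B/R/Lo, k/C/L/Mid, k/C/L/Hi, k/C/L/Lo, k/C/R/Mid, k/C/R/Hi, k/C/R/Lo, g/B/L/Mid, g/B/L/Hi, g/B/L/Lo, g/B/R/Mid, g/B/R/Hi, g/B/R/Lo, g/C/L/Mid, g/C/L/Hi, g/C/L/Lo, g/C/R/Mid, g/C/R/Hi, g/C/R/Lo. Columns: W, D.
{k/B/L/Mid, k/B/L/Hi, k/B/L/Lo} → row (0,9) (0,9)
{k/B/R/Mid, k/B/R/Hi, k/B/R/Lo} → row (3,8) (3,8)
{k/C/L/Mid, k/C/R/Mid} → row (3,7) (3,7)
{k/C/L/Hi, k/C/R/Hi} → row (8,5) (8,5)
{k/C/L/Lo, k/C/R/Lo} → row (9,3) (9,3)
{g/B/L/Mid, g/B/L/Hi, g/B/L/Lo, g/B/R/Mid, g/B/R/Hi, g/B/R/Lo, g/C/L/Mid, g/C/L/Hi, g/C/L/Lo, g/C/R/Mid, g/C/R/Hi, g/C/R/Lo} → row (8,8) (7,9)
That's 6 distinct rows out of 24 strategies.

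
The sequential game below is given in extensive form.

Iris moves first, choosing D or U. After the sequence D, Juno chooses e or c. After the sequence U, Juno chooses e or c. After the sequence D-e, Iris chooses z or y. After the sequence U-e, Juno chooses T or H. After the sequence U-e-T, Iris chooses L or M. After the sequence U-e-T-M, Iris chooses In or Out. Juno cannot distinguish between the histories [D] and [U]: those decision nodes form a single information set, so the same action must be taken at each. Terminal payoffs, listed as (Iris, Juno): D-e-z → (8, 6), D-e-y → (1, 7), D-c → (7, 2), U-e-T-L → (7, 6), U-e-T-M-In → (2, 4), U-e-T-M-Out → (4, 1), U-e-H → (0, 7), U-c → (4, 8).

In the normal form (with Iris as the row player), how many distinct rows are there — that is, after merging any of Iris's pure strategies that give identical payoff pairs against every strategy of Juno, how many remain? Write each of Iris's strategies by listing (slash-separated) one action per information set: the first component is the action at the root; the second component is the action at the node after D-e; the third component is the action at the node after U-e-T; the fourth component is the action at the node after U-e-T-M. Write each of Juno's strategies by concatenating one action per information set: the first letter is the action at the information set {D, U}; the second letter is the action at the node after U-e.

5

Iris has 16 pure strategies: D/z/L/In, D/z/L/Out, D/z/M/In, D/z/M/Out, D/y/L/In, D/y/L/Out, D/y/M/In, D/y/M/Out, U/z/L/In, U/z/L/Out, U/z/M/In, U/z/M/Out, U/y/L/In, U/y/L/Out, U/y/M/In, U/y/M/Out. Columns: eT, eH, cT, cH.
{D/z/L/In, D/z/L/Out, D/z/M/In, D/z/M/Out} → row (8,6) (8,6) (7,2) (7,2)
{D/y/L/In, D/y/L/Out, D/y/M/In, D/y/M/Out} → row (1,7) (1,7) (7,2) (7,2)
{U/z/L/In, U/z/L/Out, U/y/L/In, U/y/L/Out} → row (7,6) (0,7) (4,8) (4,8)
{U/z/M/In, U/y/M/In} → row (2,4) (0,7) (4,8) (4,8)
{U/z/M/Out, U/y/M/Out} → row (4,1) (0,7) (4,8) (4,8)
That's 5 distinct rows out of 16 strategies.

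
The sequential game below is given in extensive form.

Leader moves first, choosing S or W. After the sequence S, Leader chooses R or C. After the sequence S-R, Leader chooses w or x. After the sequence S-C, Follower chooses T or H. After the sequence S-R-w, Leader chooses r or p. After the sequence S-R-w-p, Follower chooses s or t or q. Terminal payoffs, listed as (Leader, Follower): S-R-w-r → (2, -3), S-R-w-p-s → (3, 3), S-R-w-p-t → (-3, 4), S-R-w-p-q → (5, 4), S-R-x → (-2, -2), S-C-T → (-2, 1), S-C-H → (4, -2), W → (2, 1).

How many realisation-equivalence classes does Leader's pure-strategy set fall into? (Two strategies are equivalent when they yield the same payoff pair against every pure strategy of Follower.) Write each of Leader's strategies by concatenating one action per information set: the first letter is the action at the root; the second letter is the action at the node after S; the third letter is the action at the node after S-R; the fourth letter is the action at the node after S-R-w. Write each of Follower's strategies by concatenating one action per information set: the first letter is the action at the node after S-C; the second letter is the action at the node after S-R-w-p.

Leader has 16 pure strategies: SRwr, SRwp, SRxr, SRxp, SCwr, SCwp, SCxr, SCxp, WRwr, WRwp, WRxr, WRxp, WCwr, WCwp, WCxr, WCxp. Columns: Ts, Tt, Tq, Hs, Ht, Hq.
{SRwr} → row (2,-3) (2,-3) (2,-3) (2,-3) (2,-3) (2,-3)
{SRwp} → row (3,3) (-3,4) (5,4) (3,3) (-3,4) (5,4)
{SRxr, SRxp} → row (-2,-2) (-2,-2) (-2,-2) (-2,-2) (-2,-2) (-2,-2)
{SCwr, SCwp, SCxr, SCxp} → row (-2,1) (-2,1) (-2,1) (4,-2) (4,-2) (4,-2)
{WRwr, WRwp, WRxr, WRxp, WCwr, WCwp, WCxr, WCxp} → row (2,1) (2,1) (2,1) (2,1) (2,1) (2,1)
That's 5 distinct rows out of 16 strategies.

5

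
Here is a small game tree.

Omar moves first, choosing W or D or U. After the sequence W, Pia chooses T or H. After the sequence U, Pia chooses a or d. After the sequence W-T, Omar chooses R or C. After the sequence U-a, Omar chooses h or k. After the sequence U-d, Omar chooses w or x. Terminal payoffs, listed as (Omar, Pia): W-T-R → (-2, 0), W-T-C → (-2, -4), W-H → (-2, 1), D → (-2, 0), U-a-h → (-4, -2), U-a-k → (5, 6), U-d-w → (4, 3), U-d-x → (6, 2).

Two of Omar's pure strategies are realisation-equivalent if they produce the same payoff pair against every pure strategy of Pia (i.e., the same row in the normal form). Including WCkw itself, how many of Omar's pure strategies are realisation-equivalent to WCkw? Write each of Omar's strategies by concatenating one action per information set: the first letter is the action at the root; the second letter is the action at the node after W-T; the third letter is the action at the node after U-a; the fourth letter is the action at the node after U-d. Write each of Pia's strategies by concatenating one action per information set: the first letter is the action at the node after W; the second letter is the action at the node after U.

4

Row for WCkw (columns Ta, Td, Ha, Hd): (-2,-4) (-2,-4) (-2,1) (-2,1).
Under WCkw, Omar's choice at the node after U-a and at the node after U-d can never be reached regardless of what Pia does, so varying those choices leaves every outcome unchanged.
Holding the reachable choices fixed and varying the unreachable ones freely already gives 2 × 2 = 4 equivalent strategies.
No other strategy reproduces this row, so those 4 are the full class: WChw, WChx, WCkw, WCkx.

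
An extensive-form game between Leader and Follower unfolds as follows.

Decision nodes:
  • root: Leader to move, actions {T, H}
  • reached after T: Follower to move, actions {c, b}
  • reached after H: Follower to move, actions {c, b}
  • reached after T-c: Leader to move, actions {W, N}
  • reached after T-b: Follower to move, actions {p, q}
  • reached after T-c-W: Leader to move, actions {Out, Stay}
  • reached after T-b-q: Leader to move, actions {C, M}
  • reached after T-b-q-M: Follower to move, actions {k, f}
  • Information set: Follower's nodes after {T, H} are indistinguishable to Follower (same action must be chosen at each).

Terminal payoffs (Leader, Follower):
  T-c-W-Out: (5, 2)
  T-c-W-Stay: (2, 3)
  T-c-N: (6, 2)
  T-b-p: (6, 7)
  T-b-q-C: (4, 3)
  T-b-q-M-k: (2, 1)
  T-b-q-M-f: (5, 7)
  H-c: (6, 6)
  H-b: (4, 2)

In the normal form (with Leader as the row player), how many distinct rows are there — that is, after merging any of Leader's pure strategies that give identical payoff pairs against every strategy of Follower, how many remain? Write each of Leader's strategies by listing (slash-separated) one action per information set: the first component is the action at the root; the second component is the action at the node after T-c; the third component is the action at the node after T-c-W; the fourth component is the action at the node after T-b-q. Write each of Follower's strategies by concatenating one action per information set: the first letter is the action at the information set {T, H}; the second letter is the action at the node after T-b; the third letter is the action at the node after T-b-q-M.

7

Leader has 16 pure strategies: T/W/Out/C, T/W/Out/M, T/W/Stay/C, T/W/Stay/M, T/N/Out/C, T/N/Out/M, T/N/Stay/C, T/N/Stay/M, H/W/Out/C, H/W/Out/M, H/W/Stay/C, H/W/Stay/M, H/N/Out/C, H/N/Out/M, H/N/Stay/C, H/N/Stay/M. Columns: cpk, cpf, cqk, cqf, bpk, bpf, bqk, bqf.
{T/W/Out/C} → row (5,2) (5,2) (5,2) (5,2) (6,7) (6,7) (4,3) (4,3)
{T/W/Out/M} → row (5,2) (5,2) (5,2) (5,2) (6,7) (6,7) (2,1) (5,7)
{T/W/Stay/C} → row (2,3) (2,3) (2,3) (2,3) (6,7) (6,7) (4,3) (4,3)
{T/W/Stay/M} → row (2,3) (2,3) (2,3) (2,3) (6,7) (6,7) (2,1) (5,7)
{T/N/Out/C, T/N/Stay/C} → row (6,2) (6,2) (6,2) (6,2) (6,7) (6,7) (4,3) (4,3)
{T/N/Out/M, T/N/Stay/M} → row (6,2) (6,2) (6,2) (6,2) (6,7) (6,7) (2,1) (5,7)
{H/W/Out/C, H/W/Out/M, H/W/Stay/C, H/W/Stay/M, H/N/Out/C, H/N/Out/M, H/N/Stay/C, H/N/Stay/M} → row (6,6) (6,6) (6,6) (6,6) (4,2) (4,2) (4,2) (4,2)
That's 7 distinct rows out of 16 strategies.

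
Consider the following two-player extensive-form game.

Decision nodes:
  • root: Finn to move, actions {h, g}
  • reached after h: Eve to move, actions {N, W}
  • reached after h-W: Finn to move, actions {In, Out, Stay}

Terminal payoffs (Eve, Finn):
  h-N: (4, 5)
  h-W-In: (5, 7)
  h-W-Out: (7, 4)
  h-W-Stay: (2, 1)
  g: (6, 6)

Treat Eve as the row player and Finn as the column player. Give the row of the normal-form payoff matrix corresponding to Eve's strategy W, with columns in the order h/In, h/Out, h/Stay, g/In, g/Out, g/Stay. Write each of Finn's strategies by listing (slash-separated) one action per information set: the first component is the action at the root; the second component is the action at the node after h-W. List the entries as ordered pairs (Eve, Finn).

vs h/In: Finn plays h → Eve plays W at [h] → Finn plays In at [h-W] → (5, 7)
vs h/Out: Finn plays h → Eve plays W at [h] → Finn plays Out at [h-W] → (7, 4)
vs h/Stay: Finn plays h → Eve plays W at [h] → Finn plays Stay at [h-W] → (2, 1)
vs g/In: Finn plays g → (6, 6)
vs g/Out: Finn plays g → (6, 6)
vs g/Stay: Finn plays g → (6, 6)

(5,7) (7,4) (2,1) (6,6) (6,6) (6,6)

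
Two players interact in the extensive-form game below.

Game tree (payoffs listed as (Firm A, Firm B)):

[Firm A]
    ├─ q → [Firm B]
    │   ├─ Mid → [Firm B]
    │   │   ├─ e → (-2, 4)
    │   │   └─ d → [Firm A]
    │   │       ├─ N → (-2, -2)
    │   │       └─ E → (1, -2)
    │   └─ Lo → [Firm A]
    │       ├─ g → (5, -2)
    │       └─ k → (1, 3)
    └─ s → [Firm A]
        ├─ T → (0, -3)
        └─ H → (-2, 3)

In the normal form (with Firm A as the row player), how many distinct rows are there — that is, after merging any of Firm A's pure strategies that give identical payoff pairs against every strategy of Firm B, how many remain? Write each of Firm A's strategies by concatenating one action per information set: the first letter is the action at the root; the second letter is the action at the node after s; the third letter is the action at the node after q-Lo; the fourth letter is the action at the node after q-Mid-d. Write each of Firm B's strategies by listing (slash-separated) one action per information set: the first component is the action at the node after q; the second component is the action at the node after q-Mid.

Firm A has 16 pure strategies: qTgN, qTgE, qTkN, qTkE, qHgN, qHgE, qHkN, qHkE, sTgN, sTgE, sTkN, sTkE, sHgN, sHgE, sHkN, sHkE. Columns: Mid/e, Mid/d, Lo/e, Lo/d.
{qTgN, qHgN} → row (-2,4) (-2,-2) (5,-2) (5,-2)
{qTgE, qHgE} → row (-2,4) (1,-2) (5,-2) (5,-2)
{qTkN, qHkN} → row (-2,4) (-2,-2) (1,3) (1,3)
{qTkE, qHkE} → row (-2,4) (1,-2) (1,3) (1,3)
{sTgN, sTgE, sTkN, sTkE} → row (0,-3) (0,-3) (0,-3) (0,-3)
{sHgN, sHgE, sHkN, sHkE} → row (-2,3) (-2,3) (-2,3) (-2,3)
That's 6 distinct rows out of 16 strategies.

6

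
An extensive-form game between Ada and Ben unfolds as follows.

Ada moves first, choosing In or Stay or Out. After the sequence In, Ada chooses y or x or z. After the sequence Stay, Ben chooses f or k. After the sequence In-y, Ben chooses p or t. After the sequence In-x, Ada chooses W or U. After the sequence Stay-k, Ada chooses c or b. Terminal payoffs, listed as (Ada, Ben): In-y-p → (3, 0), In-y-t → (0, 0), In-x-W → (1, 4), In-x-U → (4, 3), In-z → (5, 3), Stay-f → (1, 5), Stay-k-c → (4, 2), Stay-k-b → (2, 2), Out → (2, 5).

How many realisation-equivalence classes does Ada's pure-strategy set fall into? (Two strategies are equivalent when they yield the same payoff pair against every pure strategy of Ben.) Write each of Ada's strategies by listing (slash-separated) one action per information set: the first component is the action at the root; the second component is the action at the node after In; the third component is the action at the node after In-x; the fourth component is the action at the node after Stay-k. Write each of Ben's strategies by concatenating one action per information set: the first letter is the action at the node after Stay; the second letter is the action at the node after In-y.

7

Ada has 36 pure strategies: In/y/W/c, In/y/W/b, In/y/U/c, In/y/U/b, In/x/W/c, In/x/W/b, In/x/U/c, In/x/U/b, In/z/W/c, In/z/W/b, In/z/U/c, In/z/U/b, Stay/y/W/c, Stay/y/W/b, Stay/y/U/c, Stay/y/U/b, Stay/x/W/c, Stay/x/W/b, Stay/x/U/c, Stay/x/U/b, Stay/z/W/c, Stay/z/W/b, Stay/z/U/c, Stay/z/U/b, Out/y/W/c, Out/y/W/b, Out/y/U/c, Out/y/U/b, Out/x/W/c, Out/x/W/b, Out/x/U/c, Out/x/U/b, Out/z/W/c, Out/z/W/b, Out/z/U/c, Out/z/U/b. Columns: fp, ft, kp, kt.
{In/y/W/c, In/y/W/b, In/y/U/c, In/y/U/b} → row (3,0) (0,0) (3,0) (0,0)
{In/x/W/c, In/x/W/b} → row (1,4) (1,4) (1,4) (1,4)
{In/x/U/c, In/x/U/b} → row (4,3) (4,3) (4,3) (4,3)
{In/z/W/c, In/z/W/b, In/z/U/c, In/z/U/b} → row (5,3) (5,3) (5,3) (5,3)
{Stay/y/W/c, Stay/y/U/c, Stay/x/W/c, Stay/x/U/c, Stay/z/W/c, Stay/z/U/c} → row (1,5) (1,5) (4,2) (4,2)
{Stay/y/W/b, Stay/y/U/b, Stay/x/W/b, Stay/x/U/b, Stay/z/W/b, Stay/z/U/b} → row (1,5) (1,5) (2,2) (2,2)
{Out/y/W/c, Out/y/W/b, Out/y/U/c, Out/y/U/b, Out/x/W/c, Out/x/W/b, Out/x/U/c, Out/x/U/b, Out/z/W/c, Out/z/W/b, Out/z/U/c, Out/z/U/b} → row (2,5) (2,5) (2,5) (2,5)
That's 7 distinct rows out of 36 strategies.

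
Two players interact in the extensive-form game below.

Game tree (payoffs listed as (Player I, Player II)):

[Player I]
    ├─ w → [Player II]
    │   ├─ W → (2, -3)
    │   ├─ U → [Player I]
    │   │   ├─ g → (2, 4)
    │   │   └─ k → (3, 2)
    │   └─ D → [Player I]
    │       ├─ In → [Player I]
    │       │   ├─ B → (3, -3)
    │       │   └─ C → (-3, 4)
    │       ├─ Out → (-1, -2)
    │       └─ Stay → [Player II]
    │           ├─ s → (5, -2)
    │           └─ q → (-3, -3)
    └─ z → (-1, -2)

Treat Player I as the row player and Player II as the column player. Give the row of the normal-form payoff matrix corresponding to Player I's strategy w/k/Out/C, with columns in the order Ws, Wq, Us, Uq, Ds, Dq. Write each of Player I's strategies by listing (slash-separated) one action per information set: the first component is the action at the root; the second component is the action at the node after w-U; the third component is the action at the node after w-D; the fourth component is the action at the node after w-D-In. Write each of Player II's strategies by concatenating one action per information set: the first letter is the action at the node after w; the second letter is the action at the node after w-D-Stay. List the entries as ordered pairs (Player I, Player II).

(2,-3) (2,-3) (3,2) (3,2) (-1,-2) (-1,-2)

vs Ws: Player I plays w → Player II plays W at [w] → (2, -3)
vs Wq: Player I plays w → Player II plays W at [w] → (2, -3)
vs Us: Player I plays w → Player II plays U at [w] → Player I plays k at [w-U] → (3, 2)
vs Uq: Player I plays w → Player II plays U at [w] → Player I plays k at [w-U] → (3, 2)
vs Ds: Player I plays w → Player II plays D at [w] → Player I plays Out at [w-D] → (-1, -2)
vs Dq: Player I plays w → Player II plays D at [w] → Player I plays Out at [w-D] → (-1, -2)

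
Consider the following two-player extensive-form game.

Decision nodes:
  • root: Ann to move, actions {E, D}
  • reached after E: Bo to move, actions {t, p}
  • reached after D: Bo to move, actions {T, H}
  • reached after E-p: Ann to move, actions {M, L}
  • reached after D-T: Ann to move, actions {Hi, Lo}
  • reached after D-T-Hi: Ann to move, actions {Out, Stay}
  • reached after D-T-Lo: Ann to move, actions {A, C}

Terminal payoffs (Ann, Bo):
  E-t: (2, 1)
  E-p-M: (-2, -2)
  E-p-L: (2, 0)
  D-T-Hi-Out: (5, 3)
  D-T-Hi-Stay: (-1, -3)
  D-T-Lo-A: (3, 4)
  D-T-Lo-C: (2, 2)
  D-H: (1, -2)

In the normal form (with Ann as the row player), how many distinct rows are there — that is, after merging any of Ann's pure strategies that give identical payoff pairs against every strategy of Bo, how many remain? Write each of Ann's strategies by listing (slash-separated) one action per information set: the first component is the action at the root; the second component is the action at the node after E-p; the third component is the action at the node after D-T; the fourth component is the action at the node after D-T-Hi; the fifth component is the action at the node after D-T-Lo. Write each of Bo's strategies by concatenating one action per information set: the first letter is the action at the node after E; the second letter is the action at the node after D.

Ann has 32 pure strategies: E/M/Hi/Out/A, E/M/Hi/Out/C, E/M/Hi/Stay/A, E/M/Hi/Stay/C, E/M/Lo/Out/A, E/M/Lo/Out/C, E/M/Lo/Stay/A, E/M/Lo/Stay/C, E/L/Hi/Out/A, E/L/Hi/Out/C, E/L/Hi/Stay/A, E/L/Hi/Stay/C, E/L/Lo/Out/A, E/L/Lo/Out/C, E/L/Lo/Stay/A, E/L/Lo/Stay/C, D/M/Hi/Out/A, D/M/Hi/Out/C, D/M/Hi/Stay/A, D/M/Hi/Stay/C, D/M/Lo/Out/A, D/M/Lo/Out/C, D/M/Lo/Stay/A, D/M/Lo/Stay/C, D/L/Hi/Out/A, D/L/Hi/Out/C, D/L/Hi/Stay/A, D/L/Hi/Stay/C, D/L/Lo/Out/A, D/L/Lo/Out/C, D/L/Lo/Stay/A, D/L/Lo/Stay/C. Columns: tT, tH, pT, pH.
{E/M/Hi/Out/A, E/M/Hi/Out/C, E/M/Hi/Stay/A, E/M/Hi/Stay/C, E/M/Lo/Out/A, E/M/Lo/Out/C, E/M/Lo/Stay/A, E/M/Lo/Stay/C} → row (2,1) (2,1) (-2,-2) (-2,-2)
{E/L/Hi/Out/A, E/L/Hi/Out/C, E/L/Hi/Stay/A, E/L/Hi/Stay/C, E/L/Lo/Out/A, E/L/Lo/Out/C, E/L/Lo/Stay/A, E/L/Lo/Stay/C} → row (2,1) (2,1) (2,0) (2,0)
{D/M/Hi/Out/A, D/M/Hi/Out/C, D/L/Hi/Out/A, D/L/Hi/Out/C} → row (5,3) (1,-2) (5,3) (1,-2)
{D/M/Hi/Stay/A, D/M/Hi/Stay/C, D/L/Hi/Stay/A, D/L/Hi/Stay/C} → row (-1,-3) (1,-2) (-1,-3) (1,-2)
{D/M/Lo/Out/A, D/M/Lo/Stay/A, D/L/Lo/Out/A, D/L/Lo/Stay/A} → row (3,4) (1,-2) (3,4) (1,-2)
{D/M/Lo/Out/C, D/M/Lo/Stay/C, D/L/Lo/Out/C, D/L/Lo/Stay/C} → row (2,2) (1,-2) (2,2) (1,-2)
That's 6 distinct rows out of 32 strategies.

6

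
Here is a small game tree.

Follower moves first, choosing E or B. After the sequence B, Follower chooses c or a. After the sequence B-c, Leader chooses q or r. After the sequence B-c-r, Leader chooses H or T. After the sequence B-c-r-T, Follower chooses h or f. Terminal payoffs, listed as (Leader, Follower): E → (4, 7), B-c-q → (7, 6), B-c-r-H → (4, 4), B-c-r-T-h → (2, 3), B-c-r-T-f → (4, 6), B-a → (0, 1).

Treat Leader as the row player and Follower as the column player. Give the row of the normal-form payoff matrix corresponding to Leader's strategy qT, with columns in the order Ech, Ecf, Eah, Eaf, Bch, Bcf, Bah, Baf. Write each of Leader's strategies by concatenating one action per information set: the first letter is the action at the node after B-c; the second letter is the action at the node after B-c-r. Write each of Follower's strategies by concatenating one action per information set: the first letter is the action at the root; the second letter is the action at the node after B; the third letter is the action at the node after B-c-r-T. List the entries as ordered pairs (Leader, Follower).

(4,7) (4,7) (4,7) (4,7) (7,6) (7,6) (0,1) (0,1)

vs Ech: Follower plays E → (4, 7)
vs Ecf: Follower plays E → (4, 7)
vs Eah: Follower plays E → (4, 7)
vs Eaf: Follower plays E → (4, 7)
vs Bch: Follower plays B → Follower plays c at [B] → Leader plays q at [B-c] → (7, 6)
vs Bcf: Follower plays B → Follower plays c at [B] → Leader plays q at [B-c] → (7, 6)
vs Bah: Follower plays B → Follower plays a at [B] → (0, 1)
vs Baf: Follower plays B → Follower plays a at [B] → (0, 1)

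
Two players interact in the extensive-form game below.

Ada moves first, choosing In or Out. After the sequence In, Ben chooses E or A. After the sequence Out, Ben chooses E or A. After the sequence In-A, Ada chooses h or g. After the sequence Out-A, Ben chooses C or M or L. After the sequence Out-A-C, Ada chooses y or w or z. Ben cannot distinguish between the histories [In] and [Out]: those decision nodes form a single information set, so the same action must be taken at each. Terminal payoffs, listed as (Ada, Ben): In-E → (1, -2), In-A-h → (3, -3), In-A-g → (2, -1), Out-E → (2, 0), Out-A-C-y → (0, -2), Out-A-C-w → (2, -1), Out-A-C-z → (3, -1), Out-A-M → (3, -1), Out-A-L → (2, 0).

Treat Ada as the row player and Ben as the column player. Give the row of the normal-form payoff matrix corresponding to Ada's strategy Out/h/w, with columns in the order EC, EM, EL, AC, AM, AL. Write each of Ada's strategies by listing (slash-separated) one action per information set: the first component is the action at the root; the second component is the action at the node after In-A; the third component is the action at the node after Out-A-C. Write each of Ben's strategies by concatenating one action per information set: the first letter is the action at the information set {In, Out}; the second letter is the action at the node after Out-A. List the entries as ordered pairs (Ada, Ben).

vs EC: Ada plays Out → Ben plays E at [Out] → (2, 0)
vs EM: Ada plays Out → Ben plays E at [Out] → (2, 0)
vs EL: Ada plays Out → Ben plays E at [Out] → (2, 0)
vs AC: Ada plays Out → Ben plays A at [Out] → Ben plays C at [Out-A] → Ada plays w at [Out-A-C] → (2, -1)
vs AM: Ada plays Out → Ben plays A at [Out] → Ben plays M at [Out-A] → (3, -1)
vs AL: Ada plays Out → Ben plays A at [Out] → Ben plays L at [Out-A] → (2, 0)

(2,0) (2,0) (2,0) (2,-1) (3,-1) (2,0)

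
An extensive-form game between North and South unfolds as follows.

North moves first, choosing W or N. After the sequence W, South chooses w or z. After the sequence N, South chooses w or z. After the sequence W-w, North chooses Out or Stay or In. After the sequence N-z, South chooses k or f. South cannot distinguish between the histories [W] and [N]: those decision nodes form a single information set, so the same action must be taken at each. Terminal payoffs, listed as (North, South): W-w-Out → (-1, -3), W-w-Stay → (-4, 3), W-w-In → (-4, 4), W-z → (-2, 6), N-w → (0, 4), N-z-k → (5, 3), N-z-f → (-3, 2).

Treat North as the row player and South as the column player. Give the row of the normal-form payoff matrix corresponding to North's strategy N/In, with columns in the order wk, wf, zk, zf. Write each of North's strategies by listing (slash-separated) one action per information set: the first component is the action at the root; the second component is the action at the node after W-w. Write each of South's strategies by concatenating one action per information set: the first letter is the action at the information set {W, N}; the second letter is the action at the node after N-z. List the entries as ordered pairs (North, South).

(0,4) (0,4) (5,3) (-3,2)

vs wk: North plays N → South plays w at [N] → (0, 4)
vs wf: North plays N → South plays w at [N] → (0, 4)
vs zk: North plays N → South plays z at [N] → South plays k at [N-z] → (5, 3)
vs zf: North plays N → South plays z at [N] → South plays f at [N-z] → (-3, 2)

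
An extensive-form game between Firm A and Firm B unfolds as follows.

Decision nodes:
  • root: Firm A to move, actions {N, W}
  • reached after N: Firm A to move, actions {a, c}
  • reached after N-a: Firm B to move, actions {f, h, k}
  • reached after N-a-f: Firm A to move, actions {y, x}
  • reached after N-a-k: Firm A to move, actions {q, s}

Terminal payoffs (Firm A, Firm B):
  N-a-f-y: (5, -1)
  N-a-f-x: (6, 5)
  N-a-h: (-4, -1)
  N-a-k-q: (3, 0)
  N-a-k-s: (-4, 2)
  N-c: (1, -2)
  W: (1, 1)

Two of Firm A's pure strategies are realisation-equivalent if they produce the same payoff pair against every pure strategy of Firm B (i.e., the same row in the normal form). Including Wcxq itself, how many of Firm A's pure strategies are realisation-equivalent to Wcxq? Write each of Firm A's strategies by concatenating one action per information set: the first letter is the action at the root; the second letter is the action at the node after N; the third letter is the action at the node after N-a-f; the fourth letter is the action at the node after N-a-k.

Row for Wcxq (columns f, h, k): (1,1) (1,1) (1,1).
Under Wcxq, Firm A's choice at the node after N and at the node after N-a-f and at the node after N-a-k can never be reached regardless of what Firm B does, so varying those choices leaves every outcome unchanged.
Holding the reachable choices fixed and varying the unreachable ones freely already gives 2 × 2 × 2 = 8 equivalent strategies.
No other strategy reproduces this row, so those 8 are the full class: Wayq, Ways, Waxq, Waxs, Wcyq, Wcys, Wcxq, Wcxs.

8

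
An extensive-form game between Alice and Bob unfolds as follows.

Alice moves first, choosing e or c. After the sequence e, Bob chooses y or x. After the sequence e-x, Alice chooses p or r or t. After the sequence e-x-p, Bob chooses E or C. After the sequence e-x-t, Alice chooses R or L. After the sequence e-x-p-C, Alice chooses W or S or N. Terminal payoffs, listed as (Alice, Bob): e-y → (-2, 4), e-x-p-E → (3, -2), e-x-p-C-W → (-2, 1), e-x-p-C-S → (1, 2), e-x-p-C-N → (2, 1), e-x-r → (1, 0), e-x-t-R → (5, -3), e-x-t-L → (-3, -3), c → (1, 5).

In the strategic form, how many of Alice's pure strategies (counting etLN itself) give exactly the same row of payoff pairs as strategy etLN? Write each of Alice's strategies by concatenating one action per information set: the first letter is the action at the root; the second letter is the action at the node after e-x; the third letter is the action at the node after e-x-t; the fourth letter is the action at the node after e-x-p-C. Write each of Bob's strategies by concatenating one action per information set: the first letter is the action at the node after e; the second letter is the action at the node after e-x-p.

Row for etLN (columns yE, yC, xE, xC): (-2,4) (-2,4) (-3,-3) (-3,-3).
Under etLN, Alice's choice at the node after e-x-p-C can never be reached regardless of what Bob does, so varying those choices leaves every outcome unchanged.
Holding the reachable choices fixed and varying the unreachable one freely already gives 3 equivalent strategies.
No other strategy reproduces this row, so those 3 are the full class: etLW, etLS, etLN.

3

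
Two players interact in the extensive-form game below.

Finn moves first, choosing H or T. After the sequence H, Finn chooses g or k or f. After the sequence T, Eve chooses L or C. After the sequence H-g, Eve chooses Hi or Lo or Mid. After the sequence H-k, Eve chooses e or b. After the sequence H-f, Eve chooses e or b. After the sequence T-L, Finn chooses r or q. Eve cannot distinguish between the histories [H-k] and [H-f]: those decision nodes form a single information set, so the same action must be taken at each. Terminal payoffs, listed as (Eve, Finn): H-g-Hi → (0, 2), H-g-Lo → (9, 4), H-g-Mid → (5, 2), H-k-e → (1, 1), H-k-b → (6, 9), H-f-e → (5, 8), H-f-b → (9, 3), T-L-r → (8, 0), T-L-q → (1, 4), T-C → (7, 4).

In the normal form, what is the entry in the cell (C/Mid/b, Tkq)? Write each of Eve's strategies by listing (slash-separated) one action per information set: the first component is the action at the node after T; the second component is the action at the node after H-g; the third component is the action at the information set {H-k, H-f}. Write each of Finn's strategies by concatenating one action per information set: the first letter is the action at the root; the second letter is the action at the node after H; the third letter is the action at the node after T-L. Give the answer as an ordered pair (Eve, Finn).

Trace the play path from the root:
  Finn plays T
  Eve plays C at [T]
→ terminal payoff (7, 4).
(Eve's choice at the node after H-g is never reached on this path, so it doesn't affect the outcome.)

(7, 4)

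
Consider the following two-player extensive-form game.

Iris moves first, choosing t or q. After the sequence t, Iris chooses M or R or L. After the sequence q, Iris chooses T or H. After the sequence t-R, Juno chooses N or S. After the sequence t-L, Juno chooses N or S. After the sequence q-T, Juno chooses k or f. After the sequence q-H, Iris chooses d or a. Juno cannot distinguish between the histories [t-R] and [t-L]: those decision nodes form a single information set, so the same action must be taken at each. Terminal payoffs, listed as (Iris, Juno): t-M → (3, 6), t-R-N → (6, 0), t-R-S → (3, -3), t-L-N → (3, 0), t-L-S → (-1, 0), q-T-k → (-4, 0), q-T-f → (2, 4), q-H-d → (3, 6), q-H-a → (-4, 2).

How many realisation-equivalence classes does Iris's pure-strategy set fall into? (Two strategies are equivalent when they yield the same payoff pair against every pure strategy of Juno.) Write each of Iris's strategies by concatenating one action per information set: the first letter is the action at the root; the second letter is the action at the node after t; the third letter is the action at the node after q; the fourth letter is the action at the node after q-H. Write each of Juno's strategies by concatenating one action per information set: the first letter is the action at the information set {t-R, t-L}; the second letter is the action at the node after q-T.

Iris has 24 pure strategies: tMTd, tMTa, tMHd, tMHa, tRTd, tRTa, tRHd, tRHa, tLTd, tLTa, tLHd, tLHa, qMTd, qMTa, qMHd, qMHa, qRTd, qRTa, qRHd, qRHa, qLTd, qLTa, qLHd, qLHa. Columns: Nk, Nf, Sk, Sf.
{tMTd, tMTa, tMHd, tMHa, qMHd, qRHd, qLHd} → row (3,6) (3,6) (3,6) (3,6)
{tRTd, tRTa, tRHd, tRHa} → row (6,0) (6,0) (3,-3) (3,-3)
{tLTd, tLTa, tLHd, tLHa} → row (3,0) (3,0) (-1,0) (-1,0)
{qMTd, qMTa, qRTd, qRTa, qLTd, qLTa} → row (-4,0) (2,4) (-4,0) (2,4)
{qMHa, qRHa, qLHa} → row (-4,2) (-4,2) (-4,2) (-4,2)
That's 5 distinct rows out of 24 strategies.

5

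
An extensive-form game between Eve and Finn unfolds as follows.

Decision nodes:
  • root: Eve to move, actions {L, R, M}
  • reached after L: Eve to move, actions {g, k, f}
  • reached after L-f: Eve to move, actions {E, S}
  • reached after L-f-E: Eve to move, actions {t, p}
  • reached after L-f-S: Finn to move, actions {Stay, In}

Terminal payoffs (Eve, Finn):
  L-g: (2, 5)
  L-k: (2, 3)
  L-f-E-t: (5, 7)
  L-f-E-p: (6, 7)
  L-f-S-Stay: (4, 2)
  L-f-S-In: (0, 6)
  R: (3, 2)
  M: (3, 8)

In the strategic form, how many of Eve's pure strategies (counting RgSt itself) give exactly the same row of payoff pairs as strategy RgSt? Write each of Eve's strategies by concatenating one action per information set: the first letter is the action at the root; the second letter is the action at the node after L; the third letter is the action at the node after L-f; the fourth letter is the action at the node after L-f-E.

Row for RgSt (columns Stay, In): (3,2) (3,2).
Under RgSt, Eve's choice at the node after L and at the node after L-f and at the node after L-f-E can never be reached regardless of what Finn does, so varying those choices leaves every outcome unchanged.
Holding the reachable choices fixed and varying the unreachable ones freely already gives 3 × 2 × 2 = 12 equivalent strategies.
No other strategy reproduces this row, so those 12 are the full class: RgEt, RgEp, RgSt, RgSp, RkEt, RkEp, RkSt, RkSp, RfEt, RfEp, RfSt, RfSp.

12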